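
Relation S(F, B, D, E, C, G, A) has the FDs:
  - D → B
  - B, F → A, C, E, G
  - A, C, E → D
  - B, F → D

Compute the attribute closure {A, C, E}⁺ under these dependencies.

Start with {A, C, E}.
A, C, E → D applies; add {D} → now {A, C, D, E}.
D → B applies; add {B} → now {A, B, C, D, E}.
No further FD applies.

{A, B, C, D, E}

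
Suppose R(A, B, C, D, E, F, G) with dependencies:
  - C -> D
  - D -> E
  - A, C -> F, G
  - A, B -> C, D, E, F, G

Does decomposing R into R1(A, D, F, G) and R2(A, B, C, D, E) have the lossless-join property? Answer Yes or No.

Common attributes: {A, D}; their closure is {A, D, E}.
The closure covers neither R1 nor R2 entirely; the join is not lossless.

No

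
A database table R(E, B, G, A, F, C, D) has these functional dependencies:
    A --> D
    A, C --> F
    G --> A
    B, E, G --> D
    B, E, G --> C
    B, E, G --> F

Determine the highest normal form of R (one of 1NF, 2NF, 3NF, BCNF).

1NF

Candidate key: {B, E, G}. Prime attributes: {B, E, G}.
A --> D: {A}⁺ = {A, D}, which is not all of the attributes, so the left side is not a superkey — BCNF is violated.
Because {D} is non-prime and the left side of A --> D is not a superkey, the relation is not in 3NF.
{G} is a proper subset of the key {B, E, G}, and {G}⁺ contains the non-prime attributes {A, D} — a partial dependency, so 2NF is violated.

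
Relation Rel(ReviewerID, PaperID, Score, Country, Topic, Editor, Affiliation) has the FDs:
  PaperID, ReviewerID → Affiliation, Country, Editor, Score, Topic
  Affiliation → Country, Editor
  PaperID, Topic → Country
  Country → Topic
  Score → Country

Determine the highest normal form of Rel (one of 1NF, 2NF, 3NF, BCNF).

Candidate key: {PaperID, ReviewerID}. Prime attributes: {PaperID, ReviewerID}.
Affiliation → Country, Editor breaks BCNF: {Affiliation}⁺ = {Affiliation, Country, Editor, Topic}, so {Affiliation} is not a superkey.
Affiliation → Country, Editor has non-prime {Country, Editor} on the right and a non-superkey on the left, so 3NF fails.
Checking every proper subset of each key, none determines a non-prime attribute — 2NF is satisfied.

2NF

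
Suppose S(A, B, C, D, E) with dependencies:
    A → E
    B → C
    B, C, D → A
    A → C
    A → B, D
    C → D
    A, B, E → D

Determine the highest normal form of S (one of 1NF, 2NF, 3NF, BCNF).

Candidate keys: {A}, {B}. Prime attributes: {A, B}.
C → D: {C}⁺ = {C, D}, which is not all of the attributes, so the left side is not a superkey — BCNF is violated.
C → D has non-prime {D} on the right and a non-superkey on the left, so 3NF fails.
All keys have size 1, which rules out partial dependencies — 2NF is satisfied.

2NF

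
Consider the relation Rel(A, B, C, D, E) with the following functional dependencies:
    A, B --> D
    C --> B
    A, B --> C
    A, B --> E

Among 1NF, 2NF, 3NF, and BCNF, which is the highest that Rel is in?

3NF

Candidate keys: {A, B}, {A, C}. Prime attributes: {A, B, C}.
C --> B: {C}⁺ = {B, C}, which is not all of the attributes, so the left side is not a superkey — BCNF is violated.
But every attribute on its right side ({B}) is prime, and the same holds for every other non-superkey FD, so 3NF still holds.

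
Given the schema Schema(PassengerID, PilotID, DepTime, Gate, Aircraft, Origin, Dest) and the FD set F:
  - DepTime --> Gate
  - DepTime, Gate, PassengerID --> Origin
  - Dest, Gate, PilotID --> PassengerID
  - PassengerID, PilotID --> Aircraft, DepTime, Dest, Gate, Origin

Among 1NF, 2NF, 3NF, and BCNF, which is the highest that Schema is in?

2NF

Candidate keys: {DepTime, Dest, PilotID}, {Dest, Gate, PilotID}, {PassengerID, PilotID}. Prime attributes: {DepTime, Dest, Gate, PassengerID, PilotID}.
DepTime --> Gate: {DepTime}⁺ = {DepTime, Gate}, which is not all of the attributes, so the left side is not a superkey — BCNF is violated.
Because {Origin} is non-prime and the left side of DepTime, Gate, PassengerID --> Origin is not a superkey, the relation is not in 3NF.
Checking every proper subset of each key, none determines a non-prime attribute — 2NF is satisfied.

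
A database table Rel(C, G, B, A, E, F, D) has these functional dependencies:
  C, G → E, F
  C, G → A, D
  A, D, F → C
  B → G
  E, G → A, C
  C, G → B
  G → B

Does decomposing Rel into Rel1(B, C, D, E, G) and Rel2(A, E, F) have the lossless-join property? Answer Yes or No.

No

The shared attributes are {E} and {E}⁺ = {E}.
Neither Rel1 nor Rel2 is contained in that closure, so the decomposition is lossy.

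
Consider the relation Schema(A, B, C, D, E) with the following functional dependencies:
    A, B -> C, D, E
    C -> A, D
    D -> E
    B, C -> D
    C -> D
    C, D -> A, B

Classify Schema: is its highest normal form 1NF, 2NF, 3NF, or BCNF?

Candidate keys: {A, B}, {C}. Prime attributes: {A, B, C}.
D -> E breaks BCNF: {D}⁺ = {D, E}, so {D} is not a superkey.
D -> E has non-prime {E} on the right and a non-superkey on the left, so 3NF fails.
No proper subset of a key has a non-prime attribute in its closure, so there is no partial dependency; 2NF holds.

2NF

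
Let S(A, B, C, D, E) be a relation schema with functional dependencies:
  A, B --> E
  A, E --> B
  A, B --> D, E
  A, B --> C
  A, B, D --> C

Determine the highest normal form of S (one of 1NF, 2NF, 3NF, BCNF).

Candidate keys: {A, B}, {A, E}. Prime attributes: {A, B, E}.
The left-hand side of every FD is a superkey, so BCNF is satisfied.

BCNF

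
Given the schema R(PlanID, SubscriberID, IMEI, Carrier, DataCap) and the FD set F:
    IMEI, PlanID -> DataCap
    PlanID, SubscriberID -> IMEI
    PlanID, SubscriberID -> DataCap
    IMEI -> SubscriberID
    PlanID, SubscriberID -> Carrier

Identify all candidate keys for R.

{IMEI, PlanID}, {PlanID, SubscriberID}

No FD produces {PlanID}, so it must be in every candidate key.
{IMEI, PlanID} is a candidate key since {IMEI, PlanID}⁺ = {Carrier, DataCap, IMEI, PlanID, SubscriberID} covers every attribute.
{PlanID, SubscriberID} is a candidate key since {PlanID, SubscriberID}⁺ = {Carrier, DataCap, IMEI, PlanID, SubscriberID} covers every attribute.
Any other superkey properly contains one of these, so there are no further candidate keys.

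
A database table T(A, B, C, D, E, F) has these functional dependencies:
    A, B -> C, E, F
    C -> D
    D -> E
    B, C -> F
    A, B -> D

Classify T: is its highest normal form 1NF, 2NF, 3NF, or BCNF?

Candidate key: {A, B}. Prime attributes: {A, B}.
For C -> D we have {C}⁺ = {C, D, E}; {C} is not a superkey, so BCNF fails.
C -> D has non-prime {D} on the right and a non-superkey on the left, so 3NF fails.
No non-prime attribute depends on a proper subset of any candidate key, so 2NF holds.

2NF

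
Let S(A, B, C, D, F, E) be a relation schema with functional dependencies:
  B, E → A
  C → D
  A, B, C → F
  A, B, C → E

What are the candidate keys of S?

{A, B, C}, {B, C, E}

No FD produces {B, C}, so they must be in every candidate key.
{A, B, C}⁺ = {A, B, C, D, E, F}, which is every attribute, so {A, B, C} is a candidate key.
{B, C, E}⁺ = {A, B, C, D, E, F}, which is every attribute, so {B, C, E} is a candidate key.
Any other superkey properly contains one of these, so there are no further candidate keys.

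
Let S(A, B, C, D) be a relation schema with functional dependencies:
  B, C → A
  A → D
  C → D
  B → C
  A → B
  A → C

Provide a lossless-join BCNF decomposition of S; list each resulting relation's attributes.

{A, B, C}; {C, D}

Candidate keys of the original relation: {A}, {B}.
Within {A, B, C, D}: {C}⁺ ∩ {A, B, C, D} = {C, D}, not the whole set, so C → D violates BCNF; decompose into {C, D} and {A, B, C}.
{C, D} is in BCNF.
{A, B, C} is in BCNF.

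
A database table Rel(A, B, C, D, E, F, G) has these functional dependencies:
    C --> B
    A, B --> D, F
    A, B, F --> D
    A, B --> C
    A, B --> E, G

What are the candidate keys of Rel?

No FD produces {A}, so it must be in every candidate key.
{A, B}⁺ = {A, B, C, D, E, F, G}, which is every attribute, so {A, B} is a candidate key.
{A, C}⁺ = {A, B, C, D, E, F, G}, which is every attribute, so {A, C} is a candidate key.
Any other superkey properly contains one of these, so there are no further candidate keys.

{A, B}, {A, C}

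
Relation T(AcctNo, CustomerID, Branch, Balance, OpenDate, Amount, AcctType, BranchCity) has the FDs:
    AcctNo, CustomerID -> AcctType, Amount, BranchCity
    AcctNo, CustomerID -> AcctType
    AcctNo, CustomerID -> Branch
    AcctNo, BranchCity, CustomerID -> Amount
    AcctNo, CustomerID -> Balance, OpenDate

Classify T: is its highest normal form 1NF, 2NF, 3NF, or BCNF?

Candidate key: {AcctNo, CustomerID}. Prime attributes: {AcctNo, CustomerID}.
The left-hand side of every FD is a superkey, so BCNF is satisfied.

BCNF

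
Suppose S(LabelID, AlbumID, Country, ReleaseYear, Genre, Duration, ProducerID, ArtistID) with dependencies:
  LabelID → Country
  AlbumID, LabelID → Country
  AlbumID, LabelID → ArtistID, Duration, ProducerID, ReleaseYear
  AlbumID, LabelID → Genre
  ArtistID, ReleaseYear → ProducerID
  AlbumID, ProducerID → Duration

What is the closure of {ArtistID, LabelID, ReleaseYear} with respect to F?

{ArtistID, Country, LabelID, ProducerID, ReleaseYear}

Start with {ArtistID, LabelID, ReleaseYear}.
LabelID → Country applies; add {Country} → now {ArtistID, Country, LabelID, ReleaseYear}.
ArtistID, ReleaseYear → ProducerID applies; add {ProducerID} → now {ArtistID, Country, LabelID, ProducerID, ReleaseYear}.
No further FD applies.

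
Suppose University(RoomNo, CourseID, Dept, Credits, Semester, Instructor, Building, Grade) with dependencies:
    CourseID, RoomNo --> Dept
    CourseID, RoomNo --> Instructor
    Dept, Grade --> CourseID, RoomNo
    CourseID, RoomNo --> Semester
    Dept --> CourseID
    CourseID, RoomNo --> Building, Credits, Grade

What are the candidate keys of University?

{CourseID, RoomNo}⁺ = {Building, CourseID, Credits, Dept, Grade, Instructor, RoomNo, Semester} — all of the relation — so {CourseID, RoomNo} is a candidate key.
{Dept, Grade}⁺ = {Building, CourseID, Credits, Dept, Grade, Instructor, RoomNo, Semester} — all of the relation — so {Dept, Grade} is a candidate key.
{Dept, RoomNo}⁺ = {Building, CourseID, Credits, Dept, Grade, Instructor, RoomNo, Semester} — all of the relation — so {Dept, RoomNo} is a candidate key.
No proper subset of any of these is a key, and no other minimal superkey exists.

{CourseID, RoomNo}, {Dept, Grade}, {Dept, RoomNo}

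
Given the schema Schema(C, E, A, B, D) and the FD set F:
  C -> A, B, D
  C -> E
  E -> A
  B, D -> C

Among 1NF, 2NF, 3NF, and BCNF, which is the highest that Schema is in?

Candidate keys: {B, D}, {C}. Prime attributes: {B, C, D}.
For E -> A we have {E}⁺ = {A, E}; {E} is not a superkey, so BCNF fails.
Because {A} is non-prime and the left side of E -> A is not a superkey, the relation is not in 3NF.
No proper subset of a key has a non-prime attribute in its closure, so there is no partial dependency; 2NF holds.

2NF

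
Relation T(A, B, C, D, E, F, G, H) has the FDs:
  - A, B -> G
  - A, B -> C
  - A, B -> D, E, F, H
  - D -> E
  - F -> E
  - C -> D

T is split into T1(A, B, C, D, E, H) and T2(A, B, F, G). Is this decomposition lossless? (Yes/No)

Yes

T1 ∩ T2 = {A, B}; its closure under F is {A, B, C, D, E, F, G, H}.
T1 is contained in that closure, so T1 ∩ T2 -> T1 holds and the join is lossless.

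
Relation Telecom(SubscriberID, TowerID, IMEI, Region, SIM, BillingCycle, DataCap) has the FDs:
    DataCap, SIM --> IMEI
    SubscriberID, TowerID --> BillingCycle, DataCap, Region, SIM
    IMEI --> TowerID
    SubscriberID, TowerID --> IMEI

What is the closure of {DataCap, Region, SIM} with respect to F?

{DataCap, IMEI, Region, SIM, TowerID}

Start with {DataCap, Region, SIM}.
DataCap, SIM --> IMEI applies; add {IMEI} → now {DataCap, IMEI, Region, SIM}.
IMEI --> TowerID applies; add {TowerID} → now {DataCap, IMEI, Region, SIM, TowerID}.
No further FD applies.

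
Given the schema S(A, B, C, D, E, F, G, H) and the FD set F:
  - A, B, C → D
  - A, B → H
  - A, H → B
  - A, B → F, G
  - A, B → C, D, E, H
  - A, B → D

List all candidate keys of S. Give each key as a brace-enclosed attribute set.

Attributes never on any right-hand side: {A} — every candidate key must contain it.
{A, B}⁺ = {A, B, C, D, E, F, G, H} — all of the relation — so {A, B} is a candidate key.
{A, H}⁺ = {A, B, C, D, E, F, G, H} — all of the relation — so {A, H} is a candidate key.
These are minimal and exhaustive — every other superkey contains one of them.

{A, B}, {A, H}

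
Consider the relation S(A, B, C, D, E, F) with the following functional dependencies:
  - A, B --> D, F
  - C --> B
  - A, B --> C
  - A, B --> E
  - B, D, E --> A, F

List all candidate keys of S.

{A, B}, {A, C}, {B, D, E}, {C, D, E}

{A, B}⁺ = {A, B, C, D, E, F}, which is every attribute, so {A, B} is a candidate key.
{A, C}⁺ = {A, B, C, D, E, F}, which is every attribute, so {A, C} is a candidate key.
{B, D, E}⁺ = {A, B, C, D, E, F}, which is every attribute, so {B, D, E} is a candidate key.
{C, D, E}⁺ = {A, B, C, D, E, F}, which is every attribute, so {C, D, E} is a candidate key.
These are minimal and exhaustive — every other superkey contains one of them.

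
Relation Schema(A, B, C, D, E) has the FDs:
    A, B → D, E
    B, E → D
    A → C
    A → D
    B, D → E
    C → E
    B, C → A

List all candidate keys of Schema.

Attributes never on any right-hand side: {B} — every candidate key must contain it.
{A, B} is a candidate key since {A, B}⁺ = {A, B, C, D, E} covers every attribute.
{B, C} is a candidate key since {B, C}⁺ = {A, B, C, D, E} covers every attribute.
These are minimal and exhaustive — every other superkey contains one of them.

{A, B}, {B, C}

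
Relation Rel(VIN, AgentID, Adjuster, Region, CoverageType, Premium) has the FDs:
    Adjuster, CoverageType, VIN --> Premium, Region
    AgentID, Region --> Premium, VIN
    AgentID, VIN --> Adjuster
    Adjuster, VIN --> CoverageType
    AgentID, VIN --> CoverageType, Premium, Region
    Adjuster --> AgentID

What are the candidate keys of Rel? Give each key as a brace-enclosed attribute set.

{Adjuster, Region}⁺ = {Adjuster, AgentID, CoverageType, Premium, Region, VIN}, which is every attribute, so {Adjuster, Region} is a candidate key.
{Adjuster, VIN}⁺ = {Adjuster, AgentID, CoverageType, Premium, Region, VIN}, which is every attribute, so {Adjuster, VIN} is a candidate key.
{AgentID, Region}⁺ = {Adjuster, AgentID, CoverageType, Premium, Region, VIN}, which is every attribute, so {AgentID, Region} is a candidate key.
{AgentID, VIN}⁺ = {Adjuster, AgentID, CoverageType, Premium, Region, VIN}, which is every attribute, so {AgentID, VIN} is a candidate key.
Any other superkey properly contains one of these, so there are no further candidate keys.

{Adjuster, Region}, {Adjuster, VIN}, {AgentID, Region}, {AgentID, VIN}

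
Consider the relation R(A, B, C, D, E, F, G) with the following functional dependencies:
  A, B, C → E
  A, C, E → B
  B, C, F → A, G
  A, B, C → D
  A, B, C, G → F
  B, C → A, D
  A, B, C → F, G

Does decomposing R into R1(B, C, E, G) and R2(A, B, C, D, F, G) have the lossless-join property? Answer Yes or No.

R1 ∩ R2 = {B, C, G}; its closure under F is {A, B, C, D, E, F, G}.
This includes all of R1, so the common attributes are a superkey of R1 — the join is lossless.

Yes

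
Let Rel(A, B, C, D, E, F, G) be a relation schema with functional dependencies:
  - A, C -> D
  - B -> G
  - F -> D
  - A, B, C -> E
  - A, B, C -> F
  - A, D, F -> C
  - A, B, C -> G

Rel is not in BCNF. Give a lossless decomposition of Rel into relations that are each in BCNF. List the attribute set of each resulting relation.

Candidate keys of the original relation: {A, B, C}, {A, B, F}.
Within {A, B, C, D, E, F, G}: {A, C}⁺ ∩ {A, B, C, D, E, F, G} = {A, C, D}, not the whole set, so A, C -> D violates BCNF; decompose into {A, C, D} and {A, B, C, E, F, G}.
{A, C, D}: every determinant is a superkey — BCNF.
Within {A, B, C, E, F, G}: {B}⁺ ∩ {A, B, C, E, F, G} = {B, G}, not the whole set, so B -> G violates BCNF; decompose into {B, G} and {A, B, C, E, F}.
{B, G}: every determinant is a superkey — BCNF.
Within {A, B, C, E, F}: {A, F}⁺ ∩ {A, B, C, E, F} = {A, C, F}, not the whole set, so A, F -> C violates BCNF; decompose into {A, C, F} and {A, B, E, F}.
{A, C, F}: every determinant is a superkey — BCNF.
{A, B, E, F}: every determinant is a superkey — BCNF.

{A, B, E, F}; {A, C, D}; {A, C, F}; {B, G}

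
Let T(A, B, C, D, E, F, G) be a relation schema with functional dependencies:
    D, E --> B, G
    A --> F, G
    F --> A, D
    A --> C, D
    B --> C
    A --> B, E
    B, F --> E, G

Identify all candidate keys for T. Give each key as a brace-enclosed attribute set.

{A}⁺ = {A, B, C, D, E, F, G}, which is every attribute, so {A} is a candidate key.
{F}⁺ = {A, B, C, D, E, F, G}, which is every attribute, so {F} is a candidate key.
Any other superkey properly contains one of these, so there are no further candidate keys.

{A}, {F}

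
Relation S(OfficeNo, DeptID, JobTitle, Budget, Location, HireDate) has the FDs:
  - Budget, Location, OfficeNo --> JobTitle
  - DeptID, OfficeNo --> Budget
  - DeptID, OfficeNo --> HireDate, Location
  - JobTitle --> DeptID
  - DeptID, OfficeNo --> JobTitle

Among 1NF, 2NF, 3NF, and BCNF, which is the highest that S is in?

3NF

Candidate keys: {Budget, Location, OfficeNo}, {DeptID, OfficeNo}, {JobTitle, OfficeNo}. Prime attributes: {Budget, DeptID, JobTitle, Location, OfficeNo}.
For JobTitle --> DeptID we have {JobTitle}⁺ = {DeptID, JobTitle}; {JobTitle} is not a superkey, so BCNF fails.
Its right-hand attributes {DeptID} are all prime, as are those of every other non-superkey FD — the relation is in 3NF.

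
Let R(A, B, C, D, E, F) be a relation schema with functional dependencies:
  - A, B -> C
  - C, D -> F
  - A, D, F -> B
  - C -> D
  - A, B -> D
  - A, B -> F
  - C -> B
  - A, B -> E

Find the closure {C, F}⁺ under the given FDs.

{B, C, D, F}

Start with {C, F}.
C -> D applies; add {D} → now {C, D, F}.
C -> B applies; add {B} → now {B, C, D, F}.
No further FD applies.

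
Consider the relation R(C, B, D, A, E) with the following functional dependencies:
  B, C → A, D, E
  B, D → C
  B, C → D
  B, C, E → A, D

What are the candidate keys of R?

{B} never appears on the right of any FD, so every key must include it.
{B, C}⁺ = {A, B, C, D, E}, which is every attribute, so {B, C} is a candidate key.
{B, D}⁺ = {A, B, C, D, E}, which is every attribute, so {B, D} is a candidate key.
No proper subset of any of these is a key, and no other minimal superkey exists.

{B, C}, {B, D}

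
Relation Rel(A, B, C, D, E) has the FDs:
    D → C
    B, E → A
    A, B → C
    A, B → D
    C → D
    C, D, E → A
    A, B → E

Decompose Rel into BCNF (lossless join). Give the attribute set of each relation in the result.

Candidate keys of the original relation: {A, B}, {B, E}.
In {A, B, C, D, E}, {D} is not a superkey ({D}⁺ restricted to this set is {C, D}), so split on D → C into {C, D} and {A, B, D, E}.
{C, D} has no BCNF violation.
In {A, B, D, E}, {D, E} is not a superkey ({D, E}⁺ restricted to this set is {A, D, E}), so split on D, E → A into {A, D, E} and {B, D, E}.
{A, D, E} has no BCNF violation.
{B, D, E} has no BCNF violation.

{A, D, E}; {B, D, E}; {C, D}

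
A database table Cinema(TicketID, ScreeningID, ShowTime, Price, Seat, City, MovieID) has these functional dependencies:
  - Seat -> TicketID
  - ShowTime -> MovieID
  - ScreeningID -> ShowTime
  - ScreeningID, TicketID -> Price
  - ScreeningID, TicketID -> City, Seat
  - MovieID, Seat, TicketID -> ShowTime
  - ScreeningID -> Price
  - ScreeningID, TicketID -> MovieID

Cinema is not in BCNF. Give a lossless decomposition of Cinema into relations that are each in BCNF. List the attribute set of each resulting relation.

{City, ScreeningID, Seat}; {MovieID, ShowTime}; {Price, ScreeningID, ShowTime}; {Seat, TicketID}

Candidate keys of the original relation: {ScreeningID, Seat}, {ScreeningID, TicketID}.
{City, MovieID, Price, ScreeningID, Seat, ShowTime, TicketID}: {Seat} determines {Seat, TicketID} here but is not a superkey — split on Seat -> TicketID, giving {Seat, TicketID} and {City, MovieID, Price, ScreeningID, Seat, ShowTime}.
{Seat, TicketID}: every determinant is a superkey — BCNF.
{City, MovieID, Price, ScreeningID, Seat, ShowTime}: {ShowTime} determines {MovieID, ShowTime} here but is not a superkey — split on ShowTime -> MovieID, giving {MovieID, ShowTime} and {City, Price, ScreeningID, Seat, ShowTime}.
{MovieID, ShowTime}: every determinant is a superkey — BCNF.
{City, Price, ScreeningID, Seat, ShowTime}: {ScreeningID} determines {Price, ScreeningID, ShowTime} here but is not a superkey — split on ScreeningID -> Price, ShowTime, giving {Price, ScreeningID, ShowTime} and {City, ScreeningID, Seat}.
{Price, ScreeningID, ShowTime}: every determinant is a superkey — BCNF.
{City, ScreeningID, Seat}: every determinant is a superkey — BCNF.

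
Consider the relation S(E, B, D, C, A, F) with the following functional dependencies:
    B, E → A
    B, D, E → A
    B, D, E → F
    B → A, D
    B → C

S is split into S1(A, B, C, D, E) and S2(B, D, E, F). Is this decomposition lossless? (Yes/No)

Common attributes: {B, D, E}; their closure is {A, B, C, D, E, F}.
S1 is contained in that closure, so S1 ∩ S2 → S1 holds and the join is lossless.

Yes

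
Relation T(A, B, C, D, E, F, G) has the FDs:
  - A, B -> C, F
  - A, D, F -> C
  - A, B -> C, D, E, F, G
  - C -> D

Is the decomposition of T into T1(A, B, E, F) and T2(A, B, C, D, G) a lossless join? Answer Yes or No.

The shared attributes are {A, B} and {A, B}⁺ = {A, B, C, D, E, F, G}.
T1 is contained in that closure, so T1 ∩ T2 -> T1 holds and the join is lossless.

Yes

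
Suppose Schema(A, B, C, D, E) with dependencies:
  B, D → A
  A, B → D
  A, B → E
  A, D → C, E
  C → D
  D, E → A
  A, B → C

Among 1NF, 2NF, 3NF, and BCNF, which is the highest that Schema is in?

2NF

Candidate keys: {A, B}, {B, C}, {B, D}. Prime attributes: {A, B, C, D}.
A, D → C, E: {A, D}⁺ = {A, C, D, E}, which is not all of the attributes, so the left side is not a superkey — BCNF is violated.
A, D → C, E determines the non-prime attribute {E} from a non-superkey — 3NF is violated.
No proper subset of a key has a non-prime attribute in its closure, so there is no partial dependency; 2NF holds.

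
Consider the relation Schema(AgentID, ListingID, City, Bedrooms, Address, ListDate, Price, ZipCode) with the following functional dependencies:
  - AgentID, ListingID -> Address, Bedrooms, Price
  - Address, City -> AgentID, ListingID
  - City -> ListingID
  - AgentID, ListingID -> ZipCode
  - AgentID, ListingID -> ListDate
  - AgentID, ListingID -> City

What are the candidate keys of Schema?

{Address, City} is a candidate key since {Address, City}⁺ = {Address, AgentID, Bedrooms, City, ListDate, ListingID, Price, ZipCode} covers every attribute.
{AgentID, City} is a candidate key since {AgentID, City}⁺ = {Address, AgentID, Bedrooms, City, ListDate, ListingID, Price, ZipCode} covers every attribute.
{AgentID, ListingID} is a candidate key since {AgentID, ListingID}⁺ = {Address, AgentID, Bedrooms, City, ListDate, ListingID, Price, ZipCode} covers every attribute.
Any other superkey properly contains one of these, so there are no further candidate keys.

{Address, City}, {AgentID, City}, {AgentID, ListingID}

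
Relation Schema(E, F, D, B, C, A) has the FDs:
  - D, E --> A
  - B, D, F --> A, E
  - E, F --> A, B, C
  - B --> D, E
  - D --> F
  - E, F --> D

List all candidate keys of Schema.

{B}, {D, E}, {E, F}

{B}⁺ = {A, B, C, D, E, F}, which is every attribute, so {B} is a candidate key.
{D, E}⁺ = {A, B, C, D, E, F}, which is every attribute, so {D, E} is a candidate key.
{E, F}⁺ = {A, B, C, D, E, F}, which is every attribute, so {E, F} is a candidate key.
These are minimal and exhaustive — every other superkey contains one of them.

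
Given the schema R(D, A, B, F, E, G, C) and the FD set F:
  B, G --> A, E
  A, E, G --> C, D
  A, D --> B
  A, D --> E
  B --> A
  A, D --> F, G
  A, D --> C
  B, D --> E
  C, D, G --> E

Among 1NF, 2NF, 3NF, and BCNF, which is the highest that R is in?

3NF

Candidate keys: {A, D}, {A, E, G}, {B, D}, {B, G}. Prime attributes: {A, B, D, E, G}.
B --> A breaks BCNF: {B}⁺ = {A, B}, so {B} is not a superkey.
Since {A} ⊆ prime attributes and every other non-superkey FD also has a prime right side, the schema is in 3NF.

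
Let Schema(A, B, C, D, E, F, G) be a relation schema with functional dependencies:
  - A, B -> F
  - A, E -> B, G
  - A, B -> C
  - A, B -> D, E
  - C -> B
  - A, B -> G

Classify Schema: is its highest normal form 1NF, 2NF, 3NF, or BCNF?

Candidate keys: {A, B}, {A, C}, {A, E}. Prime attributes: {A, B, C, E}.
C -> B breaks BCNF: {C}⁺ = {B, C}, so {C} is not a superkey.
But every attribute on its right side ({B}) is prime, and the same holds for every other non-superkey FD, so 3NF still holds.

3NF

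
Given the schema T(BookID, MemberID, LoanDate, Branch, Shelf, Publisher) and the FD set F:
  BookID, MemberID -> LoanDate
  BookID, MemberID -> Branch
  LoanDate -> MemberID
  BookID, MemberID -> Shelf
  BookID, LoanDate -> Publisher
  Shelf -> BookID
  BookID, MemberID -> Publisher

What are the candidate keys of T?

{BookID, LoanDate}⁺ = {BookID, Branch, LoanDate, MemberID, Publisher, Shelf} — all of the relation — so {BookID, LoanDate} is a candidate key.
{BookID, MemberID}⁺ = {BookID, Branch, LoanDate, MemberID, Publisher, Shelf} — all of the relation — so {BookID, MemberID} is a candidate key.
{LoanDate, Shelf}⁺ = {BookID, Branch, LoanDate, MemberID, Publisher, Shelf} — all of the relation — so {LoanDate, Shelf} is a candidate key.
{MemberID, Shelf}⁺ = {BookID, Branch, LoanDate, MemberID, Publisher, Shelf} — all of the relation — so {MemberID, Shelf} is a candidate key.
No proper subset of any of these is a key, and no other minimal superkey exists.

{BookID, LoanDate}, {BookID, MemberID}, {LoanDate, Shelf}, {MemberID, Shelf}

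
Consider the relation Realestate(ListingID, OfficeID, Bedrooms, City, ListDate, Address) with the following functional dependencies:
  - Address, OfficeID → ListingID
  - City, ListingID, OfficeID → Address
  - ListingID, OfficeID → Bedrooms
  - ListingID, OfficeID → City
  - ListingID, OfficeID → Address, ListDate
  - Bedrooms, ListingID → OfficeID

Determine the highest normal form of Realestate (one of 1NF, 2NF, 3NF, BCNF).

BCNF

Candidate keys: {Address, OfficeID}, {Bedrooms, ListingID}, {ListingID, OfficeID}. Prime attributes: {Address, Bedrooms, ListingID, OfficeID}.
Each dependency's left side is a superkey — BCNF holds.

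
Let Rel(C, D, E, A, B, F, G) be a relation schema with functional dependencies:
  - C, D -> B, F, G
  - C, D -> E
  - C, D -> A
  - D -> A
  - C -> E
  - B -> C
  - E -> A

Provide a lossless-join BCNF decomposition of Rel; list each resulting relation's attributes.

Candidate keys of the original relation: {B, D}, {C, D}.
{A, B, C, D, E, F, G}: {D} determines {A, D} here but is not a superkey — split on D -> A, giving {A, D} and {B, C, D, E, F, G}.
{A, D} has no BCNF violation.
{B, C, D, E, F, G}: {C} determines {C, E} here but is not a superkey — split on C -> E, giving {C, E} and {B, C, D, F, G}.
{C, E} has no BCNF violation.
{B, C, D, F, G}: {B} determines {B, C} here but is not a superkey — split on B -> C, giving {B, C} and {B, D, F, G}.
{B, C} has no BCNF violation.
{B, D, F, G} has no BCNF violation.

{A, D}; {B, C}; {B, D, F, G}; {C, E}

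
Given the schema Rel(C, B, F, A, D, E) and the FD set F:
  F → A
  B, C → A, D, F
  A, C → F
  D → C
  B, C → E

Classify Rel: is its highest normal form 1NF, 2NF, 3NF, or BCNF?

Candidate keys: {B, C}, {B, D}. Prime attributes: {B, C, D}.
For F → A we have {F}⁺ = {A, F}; {F} is not a superkey, so BCNF fails.
Because {A} is non-prime and the left side of F → A is not a superkey, the relation is not in 3NF.
Checking every proper subset of each key, none determines a non-prime attribute — 2NF is satisfied.

2NF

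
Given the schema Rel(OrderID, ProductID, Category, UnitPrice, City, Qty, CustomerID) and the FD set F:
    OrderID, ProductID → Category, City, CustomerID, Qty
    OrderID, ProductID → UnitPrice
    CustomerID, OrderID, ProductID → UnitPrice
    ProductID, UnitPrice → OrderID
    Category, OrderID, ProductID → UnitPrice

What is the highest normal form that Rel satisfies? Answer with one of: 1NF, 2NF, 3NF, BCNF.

Candidate keys: {OrderID, ProductID}, {ProductID, UnitPrice}. Prime attributes: {OrderID, ProductID, UnitPrice}.
Each dependency's left side is a superkey — BCNF holds.

BCNF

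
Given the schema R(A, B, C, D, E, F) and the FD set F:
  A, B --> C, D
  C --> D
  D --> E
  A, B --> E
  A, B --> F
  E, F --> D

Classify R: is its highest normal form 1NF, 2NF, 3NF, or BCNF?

Candidate key: {A, B}. Prime attributes: {A, B}.
C --> D: {C}⁺ = {C, D, E}, which is not all of the attributes, so the left side is not a superkey — BCNF is violated.
Because {D} is non-prime and the left side of C --> D is not a superkey, the relation is not in 3NF.
Checking every proper subset of each key, none determines a non-prime attribute — 2NF is satisfied.

2NF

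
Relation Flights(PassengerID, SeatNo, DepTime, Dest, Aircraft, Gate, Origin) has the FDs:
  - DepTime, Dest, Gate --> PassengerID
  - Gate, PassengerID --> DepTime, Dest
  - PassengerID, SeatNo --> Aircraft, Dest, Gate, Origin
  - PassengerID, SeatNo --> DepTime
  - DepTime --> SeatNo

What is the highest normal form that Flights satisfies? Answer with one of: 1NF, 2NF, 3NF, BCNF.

3NF

Candidate keys: {DepTime, Dest, Gate}, {DepTime, PassengerID}, {Gate, PassengerID}, {PassengerID, SeatNo}. Prime attributes: {DepTime, Dest, Gate, PassengerID, SeatNo}.
For DepTime --> SeatNo we have {DepTime}⁺ = {DepTime, SeatNo}; {DepTime} is not a superkey, so BCNF fails.
Its right-hand attributes {SeatNo} are all prime, as are those of every other non-superkey FD — the relation is in 3NF.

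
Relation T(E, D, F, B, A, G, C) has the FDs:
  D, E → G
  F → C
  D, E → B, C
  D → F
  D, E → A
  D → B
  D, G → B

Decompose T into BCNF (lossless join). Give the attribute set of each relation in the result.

Candidate key of the original relation: {D, E}.
Within {A, B, C, D, E, F, G}: {F}⁺ ∩ {A, B, C, D, E, F, G} = {C, F}, not the whole set, so F → C violates BCNF; decompose into {C, F} and {A, B, D, E, F, G}.
{C, F} is in BCNF.
Within {A, B, D, E, F, G}: {D}⁺ ∩ {A, B, D, E, F, G} = {B, D, F}, not the whole set, so D → B, F violates BCNF; decompose into {B, D, F} and {A, D, E, G}.
{B, D, F} is in BCNF.
{A, D, E, G} is in BCNF.

{A, D, E, G}; {B, D, F}; {C, F}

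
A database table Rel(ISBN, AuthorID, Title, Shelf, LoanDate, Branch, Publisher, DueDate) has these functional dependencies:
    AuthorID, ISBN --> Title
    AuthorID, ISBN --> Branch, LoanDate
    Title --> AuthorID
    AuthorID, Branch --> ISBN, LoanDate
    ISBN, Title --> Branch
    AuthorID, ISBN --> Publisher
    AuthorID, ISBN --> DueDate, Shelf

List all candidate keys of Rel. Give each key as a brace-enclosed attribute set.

{AuthorID, Branch} is a candidate key since {AuthorID, Branch}⁺ = {AuthorID, Branch, DueDate, ISBN, LoanDate, Publisher, Shelf, Title} covers every attribute.
{AuthorID, ISBN} is a candidate key since {AuthorID, ISBN}⁺ = {AuthorID, Branch, DueDate, ISBN, LoanDate, Publisher, Shelf, Title} covers every attribute.
{Branch, Title} is a candidate key since {Branch, Title}⁺ = {AuthorID, Branch, DueDate, ISBN, LoanDate, Publisher, Shelf, Title} covers every attribute.
{ISBN, Title} is a candidate key since {ISBN, Title}⁺ = {AuthorID, Branch, DueDate, ISBN, LoanDate, Publisher, Shelf, Title} covers every attribute.
No proper subset of any of these is a key, and no other minimal superkey exists.

{AuthorID, Branch}, {AuthorID, ISBN}, {Branch, Title}, {ISBN, Title}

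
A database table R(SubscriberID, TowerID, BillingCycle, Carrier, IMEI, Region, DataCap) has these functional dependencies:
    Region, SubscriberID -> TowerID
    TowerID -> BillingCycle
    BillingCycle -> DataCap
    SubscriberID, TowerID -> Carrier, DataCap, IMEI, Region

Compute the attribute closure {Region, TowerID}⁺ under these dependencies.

{BillingCycle, DataCap, Region, TowerID}

Start with {Region, TowerID}.
TowerID -> BillingCycle applies; add {BillingCycle} → now {BillingCycle, Region, TowerID}.
BillingCycle -> DataCap applies; add {DataCap} → now {BillingCycle, DataCap, Region, TowerID}.
No further FD applies.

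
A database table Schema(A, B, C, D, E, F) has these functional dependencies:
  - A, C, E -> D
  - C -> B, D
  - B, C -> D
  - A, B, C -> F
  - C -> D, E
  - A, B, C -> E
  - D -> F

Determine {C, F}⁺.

Start with {C, F}.
C -> B, D applies; add {B, D} → now {B, C, D, F}.
C -> D, E applies; add {E} → now {B, C, D, E, F}.
No further FD applies.

{B, C, D, E, F}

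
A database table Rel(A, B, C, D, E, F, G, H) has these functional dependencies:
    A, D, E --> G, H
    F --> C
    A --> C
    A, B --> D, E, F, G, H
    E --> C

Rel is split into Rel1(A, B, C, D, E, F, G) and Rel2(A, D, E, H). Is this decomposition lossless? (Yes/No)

Rel1 ∩ Rel2 = {A, D, E}; its closure under F is {A, C, D, E, G, H}.
This includes all of Rel2, so the common attributes are a superkey of Rel2 — the join is lossless.

Yes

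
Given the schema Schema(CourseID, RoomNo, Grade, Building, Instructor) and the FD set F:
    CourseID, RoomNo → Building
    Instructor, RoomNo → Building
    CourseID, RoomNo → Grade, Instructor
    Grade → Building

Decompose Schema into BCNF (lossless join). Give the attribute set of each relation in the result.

Candidate key of the original relation: {CourseID, RoomNo}.
{Building, CourseID, Grade, Instructor, RoomNo}: {Instructor, RoomNo} determines {Building, Instructor, RoomNo} here but is not a superkey — split on Instructor, RoomNo → Building, giving {Building, Instructor, RoomNo} and {CourseID, Grade, Instructor, RoomNo}.
{Building, Instructor, RoomNo} has no BCNF violation.
{CourseID, Grade, Instructor, RoomNo} has no BCNF violation.

{Building, Instructor, RoomNo}; {CourseID, Grade, Instructor, RoomNo}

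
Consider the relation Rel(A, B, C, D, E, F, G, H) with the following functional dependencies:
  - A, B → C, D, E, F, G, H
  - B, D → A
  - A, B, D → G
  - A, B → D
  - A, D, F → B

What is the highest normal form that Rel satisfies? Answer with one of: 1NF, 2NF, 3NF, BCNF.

BCNF

Candidate keys: {A, B}, {A, D, F}, {B, D}. Prime attributes: {A, B, D, F}.
Every FD has a superkey on the left, so the relation is in BCNF.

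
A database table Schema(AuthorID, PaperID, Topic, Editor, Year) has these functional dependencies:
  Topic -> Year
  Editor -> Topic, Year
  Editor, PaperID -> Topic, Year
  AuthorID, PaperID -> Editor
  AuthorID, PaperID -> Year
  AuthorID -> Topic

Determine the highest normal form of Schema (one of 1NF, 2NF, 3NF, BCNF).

Candidate key: {AuthorID, PaperID}. Prime attributes: {AuthorID, PaperID}.
For Topic -> Year we have {Topic}⁺ = {Topic, Year}; {Topic} is not a superkey, so BCNF fails.
Topic -> Year has non-prime {Year} on the right and a non-superkey on the left, so 3NF fails.
{AuthorID} is a proper subset of the key {AuthorID, PaperID}, and {AuthorID}⁺ contains the non-prime attributes {Topic, Year} — a partial dependency, so 2NF is violated.

1NF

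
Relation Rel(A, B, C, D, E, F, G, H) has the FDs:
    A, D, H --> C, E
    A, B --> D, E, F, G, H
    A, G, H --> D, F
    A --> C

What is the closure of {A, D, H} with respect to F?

Start with {A, D, H}.
A, D, H --> C, E applies; add {C, E} → now {A, C, D, E, H}.
No further FD applies.

{A, C, D, E, H}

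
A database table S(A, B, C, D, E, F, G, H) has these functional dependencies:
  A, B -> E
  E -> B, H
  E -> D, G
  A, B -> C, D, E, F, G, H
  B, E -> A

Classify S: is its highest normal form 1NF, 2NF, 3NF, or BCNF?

Candidate keys: {A, B}, {E}. Prime attributes: {A, B, E}.
Every FD has a superkey on the left, so the relation is in BCNF.

BCNF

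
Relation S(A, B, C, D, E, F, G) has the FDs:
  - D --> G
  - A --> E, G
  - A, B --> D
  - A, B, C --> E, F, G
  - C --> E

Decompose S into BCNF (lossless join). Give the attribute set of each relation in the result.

Candidate key of the original relation: {A, B, C}.
Within {A, B, C, D, E, F, G}: {D}⁺ ∩ {A, B, C, D, E, F, G} = {D, G}, not the whole set, so D --> G violates BCNF; decompose into {D, G} and {A, B, C, D, E, F}.
{D, G}: every determinant is a superkey — BCNF.
Within {A, B, C, D, E, F}: {A}⁺ ∩ {A, B, C, D, E, F} = {A, E}, not the whole set, so A --> E violates BCNF; decompose into {A, E} and {A, B, C, D, F}.
{A, E}: every determinant is a superkey — BCNF.
Within {A, B, C, D, F}: {A, B}⁺ ∩ {A, B, C, D, F} = {A, B, D}, not the whole set, so A, B --> D violates BCNF; decompose into {A, B, D} and {A, B, C, F}.
{A, B, D}: every determinant is a superkey — BCNF.
{A, B, C, F}: every determinant is a superkey — BCNF.

{A, B, C, F}; {A, B, D}; {A, E}; {D, G}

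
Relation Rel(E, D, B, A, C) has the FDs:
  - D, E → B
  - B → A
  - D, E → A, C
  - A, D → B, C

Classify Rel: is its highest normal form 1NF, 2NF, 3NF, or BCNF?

Candidate key: {D, E}. Prime attributes: {D, E}.
B → A: {B}⁺ = {A, B}, which is not all of the attributes, so the left side is not a superkey — BCNF is violated.
B → A determines the non-prime attribute {A} from a non-superkey — 3NF is violated.
Checking every proper subset of each key, none determines a non-prime attribute — 2NF is satisfied.

2NF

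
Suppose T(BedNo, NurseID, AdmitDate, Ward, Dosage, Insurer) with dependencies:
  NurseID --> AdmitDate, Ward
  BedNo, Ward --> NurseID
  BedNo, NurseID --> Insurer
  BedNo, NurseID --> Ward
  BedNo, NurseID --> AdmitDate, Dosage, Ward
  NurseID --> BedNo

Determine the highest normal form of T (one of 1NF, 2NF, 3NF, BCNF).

Candidate keys: {BedNo, Ward}, {NurseID}. Prime attributes: {BedNo, NurseID, Ward}.
The left-hand side of every FD is a superkey, so BCNF is satisfied.

BCNF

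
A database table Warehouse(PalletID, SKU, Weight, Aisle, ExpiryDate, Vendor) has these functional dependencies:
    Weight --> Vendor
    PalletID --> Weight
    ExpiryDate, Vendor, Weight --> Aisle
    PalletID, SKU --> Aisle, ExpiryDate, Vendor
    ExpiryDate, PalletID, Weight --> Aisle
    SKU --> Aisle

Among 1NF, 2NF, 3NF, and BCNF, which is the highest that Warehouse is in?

1NF

Candidate key: {PalletID, SKU}. Prime attributes: {PalletID, SKU}.
Weight --> Vendor breaks BCNF: {Weight}⁺ = {Vendor, Weight}, so {Weight} is not a superkey.
Weight --> Vendor determines the non-prime attribute {Vendor} from a non-superkey — 3NF is violated.
{PalletID} is a proper subset of the key {PalletID, SKU}, and {PalletID}⁺ contains the non-prime attributes {Vendor, Weight} — a partial dependency, so 2NF is violated.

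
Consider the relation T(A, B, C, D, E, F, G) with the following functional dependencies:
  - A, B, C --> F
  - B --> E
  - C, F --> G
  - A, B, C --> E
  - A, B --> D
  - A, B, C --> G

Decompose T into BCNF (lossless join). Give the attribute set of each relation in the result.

Candidate key of the original relation: {A, B, C}.
In {A, B, C, D, E, F, G}, {B} is not a superkey ({B}⁺ restricted to this set is {B, E}), so split on B --> E into {B, E} and {A, B, C, D, F, G}.
{B, E} has no BCNF violation.
In {A, B, C, D, F, G}, {C, F} is not a superkey ({C, F}⁺ restricted to this set is {C, F, G}), so split on C, F --> G into {C, F, G} and {A, B, C, D, F}.
{C, F, G} has no BCNF violation.
In {A, B, C, D, F}, {A, B} is not a superkey ({A, B}⁺ restricted to this set is {A, B, D}), so split on A, B --> D into {A, B, D} and {A, B, C, F}.
{A, B, D} has no BCNF violation.
{A, B, C, F} has no BCNF violation.

{A, B, C, F}; {A, B, D}; {B, E}; {C, F, G}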